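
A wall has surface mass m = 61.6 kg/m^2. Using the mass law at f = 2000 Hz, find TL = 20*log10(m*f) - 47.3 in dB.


m * f = 61.6 * 2000 = 123200
20*log10(123200) = 101.812 dB
TL = 101.812 - 47.3 = 54.512 dB


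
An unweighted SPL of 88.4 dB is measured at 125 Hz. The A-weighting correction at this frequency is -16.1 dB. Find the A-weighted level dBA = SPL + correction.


A-weighting table: 125 Hz -> -16.1 dB correction
SPL_A = SPL + correction = 88.4 + (-16.1) = 72.3 dBA


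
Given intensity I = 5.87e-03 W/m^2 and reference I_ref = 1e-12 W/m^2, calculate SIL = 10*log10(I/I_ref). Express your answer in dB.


I / I_ref = 5.87e-03 / 1e-12 = 5.87e+09
SIL = 10 * log10(5.87e+09) = 97.686 dB


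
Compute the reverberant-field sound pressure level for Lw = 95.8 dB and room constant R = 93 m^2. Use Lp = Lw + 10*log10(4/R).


4/R = 4/93 = 0.0430108
Lp = 95.8 + 10*log10(0.0430108) = 82.136 dB


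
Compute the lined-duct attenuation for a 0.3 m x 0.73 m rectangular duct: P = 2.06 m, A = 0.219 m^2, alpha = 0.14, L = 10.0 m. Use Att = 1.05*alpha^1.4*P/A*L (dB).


alpha^1.4 = 0.14^1.4 = 0.0637645
Attenuation rate = 1.05 * alpha^1.4 * P / A
= 1.05 * 0.0637645 * 2.06 / 0.219 = 0.629784 dB/m
Total Att = 0.629784 * 10.0 = 6.2978 dB


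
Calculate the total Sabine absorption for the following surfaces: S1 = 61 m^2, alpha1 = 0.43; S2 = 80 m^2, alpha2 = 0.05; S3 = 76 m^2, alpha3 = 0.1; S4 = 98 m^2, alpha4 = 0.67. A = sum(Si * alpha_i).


61 * 0.43 = 26.23
80 * 0.05 = 4
76 * 0.1 = 7.6
98 * 0.67 = 65.66
A_total = 26.23 + 4 + 7.6 + 65.66 = 103.49 m^2


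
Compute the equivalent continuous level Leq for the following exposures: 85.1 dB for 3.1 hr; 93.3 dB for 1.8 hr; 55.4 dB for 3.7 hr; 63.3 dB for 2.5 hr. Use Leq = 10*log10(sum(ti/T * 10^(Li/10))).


T_total = 3.1 + 1.8 + 3.7 + 2.5 = 11.1 hr
(3.1/11.1) * 10^(85.1/10) = 9.0373e+07
(1.8/11.1) * 10^(93.3/10) = 3.46697e+08
(3.7/11.1) * 10^(55.4/10) = 115579
(2.5/11.1) * 10^(63.3/10) = 481523
Sum = 9.0373e+07 + 3.46697e+08 + 115579 + 481523 = 4.37667e+08
Leq = 10*log10(4.37667e+08) = 86.411 dB


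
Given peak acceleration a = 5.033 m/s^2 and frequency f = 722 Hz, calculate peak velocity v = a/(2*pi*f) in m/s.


omega = 2*pi*f = 2*pi*722 = 4536.46 rad/s
v = a / omega = 5.033 / 4536.46 = 0.0011095 m/s


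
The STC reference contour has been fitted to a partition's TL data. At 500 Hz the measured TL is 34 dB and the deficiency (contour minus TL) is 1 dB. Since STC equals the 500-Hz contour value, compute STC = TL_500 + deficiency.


By ASTM E413, STC = value of the fitted reference contour at 500 Hz.
Contour value at 500 Hz = TL_500 + deficiency = 34 + 1 = 35
STC = 35


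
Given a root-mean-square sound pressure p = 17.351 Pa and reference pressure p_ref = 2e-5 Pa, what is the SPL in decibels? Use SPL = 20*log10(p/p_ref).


p / p_ref = 17.351 / 2e-5 = 867550
SPL = 20 * log10(867550) = 118.77 dB


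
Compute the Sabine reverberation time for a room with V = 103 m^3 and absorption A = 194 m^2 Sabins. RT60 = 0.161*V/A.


RT60 = 0.161 * 103 / 194 = 0.085479 s


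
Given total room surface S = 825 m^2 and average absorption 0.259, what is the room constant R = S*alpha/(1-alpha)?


R = 825 * 0.259 / (1 - 0.259) = 288.36 m^2


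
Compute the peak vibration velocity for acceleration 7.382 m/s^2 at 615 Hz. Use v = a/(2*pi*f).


omega = 2*pi*f = 2*pi*615 = 3864.16 rad/s
v = a / omega = 7.382 / 3864.16 = 0.0019104 m/s


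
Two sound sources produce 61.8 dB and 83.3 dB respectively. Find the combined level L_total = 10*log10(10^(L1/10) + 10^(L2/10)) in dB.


10^(61.8/10) = 1.51356e+06
10^(83.3/10) = 2.13796e+08
Sum = 1.51356e+06 + 2.13796e+08 = 2.1531e+08
L_total = 10*log10(2.1531e+08) = 83.331 dB


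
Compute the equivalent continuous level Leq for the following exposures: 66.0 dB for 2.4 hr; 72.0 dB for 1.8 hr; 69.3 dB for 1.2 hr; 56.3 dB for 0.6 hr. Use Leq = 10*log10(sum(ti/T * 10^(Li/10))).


T_total = 2.4 + 1.8 + 1.2 + 0.6 = 6.0 hr
(2.4/6.0) * 10^(66.0/10) = 1.59243e+06
(1.8/6.0) * 10^(72.0/10) = 4.75468e+06
(1.2/6.0) * 10^(69.3/10) = 1.70228e+06
(0.6/6.0) * 10^(56.3/10) = 42658
Sum = 1.59243e+06 + 4.75468e+06 + 1.70228e+06 + 42658 = 8.09205e+06
Leq = 10*log10(8.09205e+06) = 69.081 dB


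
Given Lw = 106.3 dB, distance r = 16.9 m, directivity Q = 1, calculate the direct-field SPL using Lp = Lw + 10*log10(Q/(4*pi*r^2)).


4*pi*r^2 = 4*pi*16.9^2 = 3589.08 m^2
Q / (4*pi*r^2) = 1 / 3589.08 = 0.000278623
Lp = 106.3 + 10*log10(0.000278623) = 70.75 dB


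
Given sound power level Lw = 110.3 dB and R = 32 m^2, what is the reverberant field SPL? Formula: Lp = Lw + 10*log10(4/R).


4/R = 4/32 = 0.125
Lp = 110.3 + 10*log10(0.125) = 101.27 dB


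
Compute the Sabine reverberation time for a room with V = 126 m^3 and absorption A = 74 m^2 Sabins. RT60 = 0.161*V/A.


RT60 = 0.161 * 126 / 74 = 0.27414 s


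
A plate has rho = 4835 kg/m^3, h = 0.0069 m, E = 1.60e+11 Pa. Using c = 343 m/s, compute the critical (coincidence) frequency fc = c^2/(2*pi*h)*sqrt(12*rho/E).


12*rho/E = 12*4835/1.60e+11 = 3.62625e-07
sqrt(12*rho/E) = sqrt(3.62625e-07) = 0.000602184
c^2/(2*pi*h) = 343^2/(2*pi*0.0069) = 2.71368e+06
fc = 2.71368e+06 * 0.000602184 = 1634.1 Hz


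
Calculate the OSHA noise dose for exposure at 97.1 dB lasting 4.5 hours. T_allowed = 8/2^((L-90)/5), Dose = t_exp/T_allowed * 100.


T_allowed = 8 / 2^((97.1 - 90)/5) = 2.9897 hr
Dose = 4.5 / 2.9897 * 100 = 150.52 %


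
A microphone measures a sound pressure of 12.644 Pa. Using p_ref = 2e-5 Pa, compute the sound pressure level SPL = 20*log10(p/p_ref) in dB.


p / p_ref = 12.644 / 2e-5 = 632200
SPL = 20 * log10(632200) = 116.02 dB


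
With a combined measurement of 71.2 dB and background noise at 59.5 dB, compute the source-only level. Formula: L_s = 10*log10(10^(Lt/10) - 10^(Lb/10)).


10^(71.2/10) = 1.31826e+07
10^(59.5/10) = 891251
Difference = 1.31826e+07 - 891251 = 1.22913e+07
L_source = 10*log10(1.22913e+07) = 70.896 dB


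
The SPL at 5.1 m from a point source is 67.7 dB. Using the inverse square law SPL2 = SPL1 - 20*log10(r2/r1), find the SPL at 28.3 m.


r2/r1 = 28.3/5.1 = 5.54902
Correction = 20*log10(5.54902) = 14.8843 dB
SPL2 = 67.7 - 14.8843 = 52.816 dB


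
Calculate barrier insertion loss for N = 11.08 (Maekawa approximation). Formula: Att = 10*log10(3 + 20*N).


3 + 20*N = 3 + 20*11.08 = 224.6
Att = 10*log10(224.6) = 23.514 dB


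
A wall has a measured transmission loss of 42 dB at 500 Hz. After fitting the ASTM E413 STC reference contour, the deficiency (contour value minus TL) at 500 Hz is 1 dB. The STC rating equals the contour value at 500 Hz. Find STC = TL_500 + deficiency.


By ASTM E413, STC = value of the fitted reference contour at 500 Hz.
Contour value at 500 Hz = TL_500 + deficiency = 42 + 1 = 43
STC = 43


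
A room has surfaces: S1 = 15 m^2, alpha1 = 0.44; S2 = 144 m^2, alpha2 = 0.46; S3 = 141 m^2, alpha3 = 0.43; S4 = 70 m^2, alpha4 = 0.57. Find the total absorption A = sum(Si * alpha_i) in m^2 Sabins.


15 * 0.44 = 6.6
144 * 0.46 = 66.24
141 * 0.43 = 60.63
70 * 0.57 = 39.9
A_total = 6.6 + 66.24 + 60.63 + 39.9 = 173.37 m^2


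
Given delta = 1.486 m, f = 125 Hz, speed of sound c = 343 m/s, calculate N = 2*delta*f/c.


N = 2*delta*f/c = 2*delta/lambda, where lambda = c/f
lambda = 343 / 125 = 2.744 m
N = 2 * 1.486 / 2.744 = 1.0831


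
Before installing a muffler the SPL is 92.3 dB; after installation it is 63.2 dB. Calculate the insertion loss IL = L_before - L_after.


Insertion loss = SPL without muffler - SPL with muffler
IL = 92.3 - 63.2 = 29.1 dB


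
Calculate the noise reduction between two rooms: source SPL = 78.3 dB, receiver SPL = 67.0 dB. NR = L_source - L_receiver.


NR = L_source - L_receiver (difference between source and receiving room levels)
NR = 78.3 - 67.0 = 11.3 dB


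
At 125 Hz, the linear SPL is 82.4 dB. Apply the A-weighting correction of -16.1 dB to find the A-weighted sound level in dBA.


A-weighting table: 125 Hz -> -16.1 dB correction
SPL_A = SPL + correction = 82.4 + (-16.1) = 66.3 dBA


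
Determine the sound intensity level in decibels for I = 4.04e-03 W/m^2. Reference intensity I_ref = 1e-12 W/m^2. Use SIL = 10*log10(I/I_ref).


I / I_ref = 4.04e-03 / 1e-12 = 4.04e+09
SIL = 10 * log10(4.04e+09) = 96.064 dB


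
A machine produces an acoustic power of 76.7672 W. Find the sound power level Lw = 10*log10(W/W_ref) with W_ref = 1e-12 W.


W / W_ref = 76.7672 / 1e-12 = 7.67672e+13
Lw = 10 * log10(7.67672e+13) = 138.85 dB


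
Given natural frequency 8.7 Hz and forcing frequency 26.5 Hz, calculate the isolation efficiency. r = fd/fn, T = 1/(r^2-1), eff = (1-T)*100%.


r = 26.5 / 8.7 = 3.04598
r^2 - 1 = 3.04598^2 - 1 = 8.27799
T = 1/8.27799 = 0.120802
Efficiency = (1 - 0.120802)*100 = 87.92 %


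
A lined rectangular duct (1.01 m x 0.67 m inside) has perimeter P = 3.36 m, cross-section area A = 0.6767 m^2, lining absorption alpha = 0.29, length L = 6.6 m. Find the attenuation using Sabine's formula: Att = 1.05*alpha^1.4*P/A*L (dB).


alpha^1.4 = 0.29^1.4 = 0.176749
Attenuation rate = 1.05 * alpha^1.4 * P / A
= 1.05 * 0.176749 * 3.36 / 0.6767 = 0.921487 dB/m
Total Att = 0.921487 * 6.6 = 6.0818 dB


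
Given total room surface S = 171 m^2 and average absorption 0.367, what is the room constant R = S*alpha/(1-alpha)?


R = 171 * 0.367 / (1 - 0.367) = 99.142 m^2


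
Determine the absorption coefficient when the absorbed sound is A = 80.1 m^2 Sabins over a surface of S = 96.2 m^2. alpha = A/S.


Absorption coefficient = absorbed power / incident power
alpha = A / S = 80.1 / 96.2 = 0.83264


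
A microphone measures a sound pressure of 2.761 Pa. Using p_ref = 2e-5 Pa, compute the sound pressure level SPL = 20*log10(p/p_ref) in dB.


p / p_ref = 2.761 / 2e-5 = 138050
SPL = 20 * log10(138050) = 102.8 dB


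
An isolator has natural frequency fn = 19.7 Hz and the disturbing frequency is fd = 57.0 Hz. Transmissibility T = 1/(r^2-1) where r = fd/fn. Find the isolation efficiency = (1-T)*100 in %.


r = 57.0 / 19.7 = 2.8934
r^2 - 1 = 2.8934^2 - 1 = 7.37176
T = 1/7.37176 = 0.135653
Efficiency = (1 - 0.135653)*100 = 86.435 %


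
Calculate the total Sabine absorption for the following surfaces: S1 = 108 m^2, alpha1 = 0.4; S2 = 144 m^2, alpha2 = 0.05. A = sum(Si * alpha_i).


108 * 0.4 = 43.2
144 * 0.05 = 7.2
A_total = 43.2 + 7.2 = 50.4 m^2


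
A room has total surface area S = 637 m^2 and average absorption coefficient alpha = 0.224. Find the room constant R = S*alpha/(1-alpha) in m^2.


R = 637 * 0.224 / (1 - 0.224) = 183.88 m^2


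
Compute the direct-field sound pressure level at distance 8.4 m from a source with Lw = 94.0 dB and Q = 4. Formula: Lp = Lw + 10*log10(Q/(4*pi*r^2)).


4*pi*r^2 = 4*pi*8.4^2 = 886.683 m^2
Q / (4*pi*r^2) = 4 / 886.683 = 0.0045112
Lp = 94.0 + 10*log10(0.0045112) = 70.543 dB


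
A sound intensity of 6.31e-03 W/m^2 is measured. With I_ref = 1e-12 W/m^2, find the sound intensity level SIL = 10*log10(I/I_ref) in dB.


I / I_ref = 6.31e-03 / 1e-12 = 6.31e+09
SIL = 10 * log10(6.31e+09) = 98 dB


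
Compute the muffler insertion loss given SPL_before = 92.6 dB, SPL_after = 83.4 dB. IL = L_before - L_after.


Insertion loss = SPL without muffler - SPL with muffler
IL = 92.6 - 83.4 = 9.2 dB


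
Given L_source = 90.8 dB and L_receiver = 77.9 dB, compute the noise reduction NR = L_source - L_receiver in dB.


NR = L_source - L_receiver (difference between source and receiving room levels)
NR = 90.8 - 77.9 = 12.9 dB


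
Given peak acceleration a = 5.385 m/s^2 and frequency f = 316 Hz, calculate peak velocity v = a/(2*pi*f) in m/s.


omega = 2*pi*f = 2*pi*316 = 1985.49 rad/s
v = a / omega = 5.385 / 1985.49 = 0.0027122 m/s


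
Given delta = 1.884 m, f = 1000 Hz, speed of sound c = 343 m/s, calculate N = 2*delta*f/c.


N = 2*delta*f/c = 2*delta/lambda, where lambda = c/f
lambda = 343 / 1000 = 0.343 m
N = 2 * 1.884 / 0.343 = 10.985


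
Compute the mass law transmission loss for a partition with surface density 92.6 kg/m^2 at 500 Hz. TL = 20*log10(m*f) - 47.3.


m * f = 92.6 * 500 = 46300
20*log10(46300) = 93.3116 dB
TL = 93.3116 - 47.3 = 46.012 dB


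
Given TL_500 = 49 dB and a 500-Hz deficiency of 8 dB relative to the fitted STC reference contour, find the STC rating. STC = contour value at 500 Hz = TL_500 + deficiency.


By ASTM E413, STC = value of the fitted reference contour at 500 Hz.
Contour value at 500 Hz = TL_500 + deficiency = 49 + 8 = 57
STC = 57


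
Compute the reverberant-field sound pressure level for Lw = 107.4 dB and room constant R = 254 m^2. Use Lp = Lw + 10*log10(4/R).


4/R = 4/254 = 0.015748
Lp = 107.4 + 10*log10(0.015748) = 89.372 dB


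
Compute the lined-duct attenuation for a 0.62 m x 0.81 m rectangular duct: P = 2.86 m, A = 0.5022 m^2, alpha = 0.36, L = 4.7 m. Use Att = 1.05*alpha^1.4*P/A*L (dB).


alpha^1.4 = 0.36^1.4 = 0.239234
Attenuation rate = 1.05 * alpha^1.4 * P / A
= 1.05 * 0.239234 * 2.86 / 0.5022 = 1.43055 dB/m
Total Att = 1.43055 * 4.7 = 6.7236 dB


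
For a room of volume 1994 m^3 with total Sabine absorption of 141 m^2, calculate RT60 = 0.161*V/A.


RT60 = 0.161 * 1994 / 141 = 2.2768 s


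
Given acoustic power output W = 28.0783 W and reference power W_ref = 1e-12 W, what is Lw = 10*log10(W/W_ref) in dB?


W / W_ref = 28.0783 / 1e-12 = 2.80783e+13
Lw = 10 * log10(2.80783e+13) = 134.48 dB


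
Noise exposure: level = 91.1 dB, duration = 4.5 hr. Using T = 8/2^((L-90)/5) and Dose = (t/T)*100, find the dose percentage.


T_allowed = 8 / 2^((91.1 - 90)/5) = 6.86852 hr
Dose = 4.5 / 6.86852 * 100 = 65.516 %


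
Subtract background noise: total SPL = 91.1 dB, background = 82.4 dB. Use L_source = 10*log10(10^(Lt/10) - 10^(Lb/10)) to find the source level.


10^(91.1/10) = 1.28825e+09
10^(82.4/10) = 1.7378e+08
Difference = 1.28825e+09 - 1.7378e+08 = 1.11447e+09
L_source = 10*log10(1.11447e+09) = 90.471 dB


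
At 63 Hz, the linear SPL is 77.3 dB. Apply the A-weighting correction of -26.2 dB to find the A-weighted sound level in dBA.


A-weighting table: 63 Hz -> -26.2 dB correction
SPL_A = SPL + correction = 77.3 + (-26.2) = 51.1 dBA


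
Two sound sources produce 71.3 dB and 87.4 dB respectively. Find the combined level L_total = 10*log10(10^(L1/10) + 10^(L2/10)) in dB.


10^(71.3/10) = 1.34896e+07
10^(87.4/10) = 5.49541e+08
Sum = 1.34896e+07 + 5.49541e+08 = 5.63031e+08
L_total = 10*log10(5.63031e+08) = 87.505 dB


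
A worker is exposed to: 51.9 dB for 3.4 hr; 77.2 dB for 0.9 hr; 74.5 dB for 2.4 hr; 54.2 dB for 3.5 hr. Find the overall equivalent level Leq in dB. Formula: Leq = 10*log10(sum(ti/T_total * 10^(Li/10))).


T_total = 3.4 + 0.9 + 2.4 + 3.5 = 10.2 hr
(3.4/10.2) * 10^(51.9/10) = 51627.2
(0.9/10.2) * 10^(77.2/10) = 4.63065e+06
(2.4/10.2) * 10^(74.5/10) = 6.63149e+06
(3.5/10.2) * 10^(54.2/10) = 90254.3
Sum = 51627.2 + 4.63065e+06 + 6.63149e+06 + 90254.3 = 1.1404e+07
Leq = 10*log10(1.1404e+07) = 70.571 dB


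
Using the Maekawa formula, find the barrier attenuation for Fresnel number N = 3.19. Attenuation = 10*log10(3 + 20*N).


3 + 20*N = 3 + 20*3.19 = 66.8
Att = 10*log10(66.8) = 18.248 dB


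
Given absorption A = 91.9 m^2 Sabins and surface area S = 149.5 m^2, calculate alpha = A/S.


Absorption coefficient = absorbed power / incident power
alpha = A / S = 91.9 / 149.5 = 0.61472


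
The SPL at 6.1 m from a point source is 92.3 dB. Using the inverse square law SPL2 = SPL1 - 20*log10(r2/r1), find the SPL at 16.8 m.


r2/r1 = 16.8/6.1 = 2.7541
Correction = 20*log10(2.7541) = 8.79959 dB
SPL2 = 92.3 - 8.79959 = 83.5 dB


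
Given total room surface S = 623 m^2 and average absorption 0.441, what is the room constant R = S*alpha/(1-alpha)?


R = 623 * 0.441 / (1 - 0.441) = 491.49 m^2


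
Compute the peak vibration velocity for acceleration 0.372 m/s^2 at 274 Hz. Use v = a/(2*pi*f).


omega = 2*pi*f = 2*pi*274 = 1721.59 rad/s
v = a / omega = 0.372 / 1721.59 = 0.00021608 m/s


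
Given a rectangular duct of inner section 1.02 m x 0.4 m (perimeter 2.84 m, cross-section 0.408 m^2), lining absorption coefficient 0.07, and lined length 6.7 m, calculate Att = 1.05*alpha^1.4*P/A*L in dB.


alpha^1.4 = 0.07^1.4 = 0.0241622
Attenuation rate = 1.05 * alpha^1.4 * P / A
= 1.05 * 0.0241622 * 2.84 / 0.408 = 0.176597 dB/m
Total Att = 0.176597 * 6.7 = 1.1832 dB


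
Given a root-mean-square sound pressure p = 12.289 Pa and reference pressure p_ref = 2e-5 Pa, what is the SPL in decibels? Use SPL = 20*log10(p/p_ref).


p / p_ref = 12.289 / 2e-5 = 614450
SPL = 20 * log10(614450) = 115.77 dB


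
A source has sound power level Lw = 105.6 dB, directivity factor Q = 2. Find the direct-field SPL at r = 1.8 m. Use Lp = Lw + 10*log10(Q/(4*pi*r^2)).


4*pi*r^2 = 4*pi*1.8^2 = 40.715 m^2
Q / (4*pi*r^2) = 2 / 40.715 = 0.0491219
Lp = 105.6 + 10*log10(0.0491219) = 92.513 dB


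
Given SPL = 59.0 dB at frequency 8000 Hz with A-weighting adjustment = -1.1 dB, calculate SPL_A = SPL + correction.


A-weighting table: 8000 Hz -> -1.1 dB correction
SPL_A = SPL + correction = 59.0 + (-1.1) = 57.9 dBA


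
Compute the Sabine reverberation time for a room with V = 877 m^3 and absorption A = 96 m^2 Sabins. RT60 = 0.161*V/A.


RT60 = 0.161 * 877 / 96 = 1.4708 s


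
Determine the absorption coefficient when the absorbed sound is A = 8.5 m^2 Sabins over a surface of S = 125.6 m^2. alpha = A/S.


Absorption coefficient = absorbed power / incident power
alpha = A / S = 8.5 / 125.6 = 0.067675


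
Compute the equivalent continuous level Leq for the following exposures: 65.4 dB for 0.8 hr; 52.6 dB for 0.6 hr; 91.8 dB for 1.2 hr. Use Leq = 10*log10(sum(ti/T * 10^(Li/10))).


T_total = 0.8 + 0.6 + 1.2 = 2.6 hr
(0.8/2.6) * 10^(65.4/10) = 1.06688e+06
(0.6/2.6) * 10^(52.6/10) = 41993.1
(1.2/2.6) * 10^(91.8/10) = 6.98567e+08
Sum = 1.06688e+06 + 41993.1 + 6.98567e+08 = 6.99676e+08
Leq = 10*log10(6.99676e+08) = 88.449 dB


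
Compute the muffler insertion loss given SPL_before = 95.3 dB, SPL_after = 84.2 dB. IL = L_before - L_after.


Insertion loss = SPL without muffler - SPL with muffler
IL = 95.3 - 84.2 = 11.1 dB


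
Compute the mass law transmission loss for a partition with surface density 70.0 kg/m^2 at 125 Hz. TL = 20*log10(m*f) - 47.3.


m * f = 70.0 * 125 = 8750
20*log10(8750) = 78.8402 dB
TL = 78.8402 - 47.3 = 31.54 dB


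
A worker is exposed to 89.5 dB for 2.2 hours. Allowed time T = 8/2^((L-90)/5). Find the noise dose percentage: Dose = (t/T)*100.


T_allowed = 8 / 2^((89.5 - 90)/5) = 8.57419 hr
Dose = 2.2 / 8.57419 * 100 = 25.658 %


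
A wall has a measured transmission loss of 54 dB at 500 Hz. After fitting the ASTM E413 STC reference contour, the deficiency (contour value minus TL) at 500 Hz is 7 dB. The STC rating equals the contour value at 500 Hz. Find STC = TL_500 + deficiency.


By ASTM E413, STC = value of the fitted reference contour at 500 Hz.
Contour value at 500 Hz = TL_500 + deficiency = 54 + 7 = 61
STC = 61


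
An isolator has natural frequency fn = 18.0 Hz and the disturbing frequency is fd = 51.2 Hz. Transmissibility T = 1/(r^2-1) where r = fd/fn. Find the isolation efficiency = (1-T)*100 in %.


r = 51.2 / 18.0 = 2.84444
r^2 - 1 = 2.84444^2 - 1 = 7.09084
T = 1/7.09084 = 0.141027
Efficiency = (1 - 0.141027)*100 = 85.897 %


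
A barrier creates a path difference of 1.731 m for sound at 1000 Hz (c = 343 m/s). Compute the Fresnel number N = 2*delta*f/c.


N = 2*delta*f/c = 2*delta/lambda, where lambda = c/f
lambda = 343 / 1000 = 0.343 m
N = 2 * 1.731 / 0.343 = 10.093


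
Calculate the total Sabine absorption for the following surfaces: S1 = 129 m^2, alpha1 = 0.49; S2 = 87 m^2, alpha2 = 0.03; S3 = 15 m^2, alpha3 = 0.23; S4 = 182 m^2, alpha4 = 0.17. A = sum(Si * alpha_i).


129 * 0.49 = 63.21
87 * 0.03 = 2.61
15 * 0.23 = 3.45
182 * 0.17 = 30.94
A_total = 63.21 + 2.61 + 3.45 + 30.94 = 100.21 m^2


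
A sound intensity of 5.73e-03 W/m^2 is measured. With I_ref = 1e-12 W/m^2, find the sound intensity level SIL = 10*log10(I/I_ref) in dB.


I / I_ref = 5.73e-03 / 1e-12 = 5.73e+09
SIL = 10 * log10(5.73e+09) = 97.582 dB


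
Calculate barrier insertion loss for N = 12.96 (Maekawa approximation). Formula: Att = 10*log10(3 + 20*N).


3 + 20*N = 3 + 20*12.96 = 262.2
Att = 10*log10(262.2) = 24.186 dB


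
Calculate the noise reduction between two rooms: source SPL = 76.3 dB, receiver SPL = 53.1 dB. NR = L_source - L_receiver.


NR = L_source - L_receiver (difference between source and receiving room levels)
NR = 76.3 - 53.1 = 23.2 dB


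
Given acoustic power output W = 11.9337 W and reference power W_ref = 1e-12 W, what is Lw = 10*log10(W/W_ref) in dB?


W / W_ref = 11.9337 / 1e-12 = 1.19337e+13
Lw = 10 * log10(1.19337e+13) = 130.77 dB


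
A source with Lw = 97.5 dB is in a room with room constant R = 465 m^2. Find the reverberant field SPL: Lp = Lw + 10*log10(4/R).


4/R = 4/465 = 0.00860215
Lp = 97.5 + 10*log10(0.00860215) = 76.846 dB


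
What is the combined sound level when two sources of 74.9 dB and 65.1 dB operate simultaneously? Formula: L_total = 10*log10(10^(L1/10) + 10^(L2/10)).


10^(74.9/10) = 3.0903e+07
10^(65.1/10) = 3.23594e+06
Sum = 3.0903e+07 + 3.23594e+06 = 3.41389e+07
L_total = 10*log10(3.41389e+07) = 75.332 dB


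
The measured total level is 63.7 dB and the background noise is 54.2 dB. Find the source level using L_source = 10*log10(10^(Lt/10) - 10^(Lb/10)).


10^(63.7/10) = 2.34423e+06
10^(54.2/10) = 263027
Difference = 2.34423e+06 - 263027 = 2.0812e+06
L_source = 10*log10(2.0812e+06) = 63.183 dB


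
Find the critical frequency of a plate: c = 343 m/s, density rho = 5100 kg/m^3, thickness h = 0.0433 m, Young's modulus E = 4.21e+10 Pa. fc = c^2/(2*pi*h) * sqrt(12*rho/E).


12*rho/E = 12*5100/4.21e+10 = 1.45368e-06
sqrt(12*rho/E) = sqrt(1.45368e-06) = 0.00120569
c^2/(2*pi*h) = 343^2/(2*pi*0.0433) = 432435
fc = 432435 * 0.00120569 = 521.38 Hz


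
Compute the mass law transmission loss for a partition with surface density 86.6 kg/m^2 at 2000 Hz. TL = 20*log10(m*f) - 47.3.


m * f = 86.6 * 2000 = 173200
20*log10(173200) = 104.771 dB
TL = 104.771 - 47.3 = 57.471 dB


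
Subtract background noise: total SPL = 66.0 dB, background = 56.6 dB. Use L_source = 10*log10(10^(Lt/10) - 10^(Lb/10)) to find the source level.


10^(66.0/10) = 3.98107e+06
10^(56.6/10) = 457088
Difference = 3.98107e+06 - 457088 = 3.52398e+06
L_source = 10*log10(3.52398e+06) = 65.47 dB


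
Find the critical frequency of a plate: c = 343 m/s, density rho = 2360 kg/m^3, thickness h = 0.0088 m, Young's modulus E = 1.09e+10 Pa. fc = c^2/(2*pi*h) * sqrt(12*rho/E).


12*rho/E = 12*2360/1.09e+10 = 2.59817e-06
sqrt(12*rho/E) = sqrt(2.59817e-06) = 0.00161188
c^2/(2*pi*h) = 343^2/(2*pi*0.0088) = 2.12777e+06
fc = 2.12777e+06 * 0.00161188 = 3429.7 Hz


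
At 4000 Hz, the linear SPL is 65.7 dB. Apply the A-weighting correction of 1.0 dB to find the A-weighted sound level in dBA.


A-weighting table: 4000 Hz -> 1.0 dB correction
SPL_A = SPL + correction = 65.7 + (1.0) = 66.7 dBA


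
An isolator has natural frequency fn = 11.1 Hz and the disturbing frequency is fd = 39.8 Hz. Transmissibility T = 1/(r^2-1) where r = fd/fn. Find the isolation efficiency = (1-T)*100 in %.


r = 39.8 / 11.1 = 3.58559
r^2 - 1 = 3.58559^2 - 1 = 11.8565
T = 1/11.8565 = 0.0843419
Efficiency = (1 - 0.0843419)*100 = 91.566 %


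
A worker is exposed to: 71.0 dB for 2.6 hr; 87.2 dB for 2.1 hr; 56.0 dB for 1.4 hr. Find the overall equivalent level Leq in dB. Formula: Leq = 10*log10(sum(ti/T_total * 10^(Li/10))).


T_total = 2.6 + 2.1 + 1.4 = 6.1 hr
(2.6/6.1) * 10^(71.0/10) = 5.36591e+06
(2.1/6.1) * 10^(87.2/10) = 1.80671e+08
(1.4/6.1) * 10^(56.0/10) = 91368.9
Sum = 5.36591e+06 + 1.80671e+08 + 91368.9 = 1.86128e+08
Leq = 10*log10(1.86128e+08) = 82.698 dB


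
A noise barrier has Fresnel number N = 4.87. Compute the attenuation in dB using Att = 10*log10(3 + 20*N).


3 + 20*N = 3 + 20*4.87 = 100.4
Att = 10*log10(100.4) = 20.017 dB


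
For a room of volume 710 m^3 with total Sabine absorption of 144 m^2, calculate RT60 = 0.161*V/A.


RT60 = 0.161 * 710 / 144 = 0.79382 s


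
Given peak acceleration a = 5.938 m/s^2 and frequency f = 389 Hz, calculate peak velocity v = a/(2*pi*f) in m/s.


omega = 2*pi*f = 2*pi*389 = 2444.16 rad/s
v = a / omega = 5.938 / 2444.16 = 0.0024295 m/s


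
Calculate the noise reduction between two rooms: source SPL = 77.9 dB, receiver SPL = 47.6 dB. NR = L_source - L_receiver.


NR = L_source - L_receiver (difference between source and receiving room levels)
NR = 77.9 - 47.6 = 30.3 dB


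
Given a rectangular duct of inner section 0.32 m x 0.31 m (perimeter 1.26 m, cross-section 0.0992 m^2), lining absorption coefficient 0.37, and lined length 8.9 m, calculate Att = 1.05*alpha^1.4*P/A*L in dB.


alpha^1.4 = 0.37^1.4 = 0.248589
Attenuation rate = 1.05 * alpha^1.4 * P / A
= 1.05 * 0.248589 * 1.26 / 0.0992 = 3.31536 dB/m
Total Att = 3.31536 * 8.9 = 29.507 dB


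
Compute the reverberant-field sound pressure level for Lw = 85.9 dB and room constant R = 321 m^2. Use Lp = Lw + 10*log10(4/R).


4/R = 4/321 = 0.0124611
Lp = 85.9 + 10*log10(0.0124611) = 66.856 dB


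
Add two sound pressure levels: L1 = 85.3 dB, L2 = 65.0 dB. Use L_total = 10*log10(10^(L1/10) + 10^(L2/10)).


10^(85.3/10) = 3.38844e+08
10^(65.0/10) = 3.16228e+06
Sum = 3.38844e+08 + 3.16228e+06 = 3.42006e+08
L_total = 10*log10(3.42006e+08) = 85.34 dB


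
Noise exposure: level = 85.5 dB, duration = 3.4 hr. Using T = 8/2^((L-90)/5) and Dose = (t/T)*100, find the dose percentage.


T_allowed = 8 / 2^((85.5 - 90)/5) = 14.9285 hr
Dose = 3.4 / 14.9285 * 100 = 22.775 %


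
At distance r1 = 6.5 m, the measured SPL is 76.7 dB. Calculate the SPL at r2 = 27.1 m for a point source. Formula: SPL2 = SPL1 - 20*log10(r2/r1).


r2/r1 = 27.1/6.5 = 4.16923
Correction = 20*log10(4.16923) = 12.4011 dB
SPL2 = 76.7 - 12.4011 = 64.299 dB


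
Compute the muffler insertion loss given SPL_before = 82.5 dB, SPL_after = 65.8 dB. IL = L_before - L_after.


Insertion loss = SPL without muffler - SPL with muffler
IL = 82.5 - 65.8 = 16.7 dB


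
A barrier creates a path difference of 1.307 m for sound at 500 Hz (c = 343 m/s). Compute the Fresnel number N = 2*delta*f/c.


N = 2*delta*f/c = 2*delta/lambda, where lambda = c/f
lambda = 343 / 500 = 0.686 m
N = 2 * 1.307 / 0.686 = 3.8105


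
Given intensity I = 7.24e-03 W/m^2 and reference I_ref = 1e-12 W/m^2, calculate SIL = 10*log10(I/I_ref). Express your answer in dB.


I / I_ref = 7.24e-03 / 1e-12 = 7.24e+09
SIL = 10 * log10(7.24e+09) = 98.597 dB


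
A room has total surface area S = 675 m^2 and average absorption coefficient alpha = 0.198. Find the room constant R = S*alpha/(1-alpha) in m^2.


R = 675 * 0.198 / (1 - 0.198) = 166.65 m^2


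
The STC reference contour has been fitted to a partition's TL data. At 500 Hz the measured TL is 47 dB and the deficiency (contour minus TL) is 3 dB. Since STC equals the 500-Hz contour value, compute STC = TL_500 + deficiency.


By ASTM E413, STC = value of the fitted reference contour at 500 Hz.
Contour value at 500 Hz = TL_500 + deficiency = 47 + 3 = 50
STC = 50


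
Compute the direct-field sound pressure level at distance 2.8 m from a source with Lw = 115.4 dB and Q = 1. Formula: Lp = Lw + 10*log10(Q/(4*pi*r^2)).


4*pi*r^2 = 4*pi*2.8^2 = 98.5203 m^2
Q / (4*pi*r^2) = 1 / 98.5203 = 0.0101502
Lp = 115.4 + 10*log10(0.0101502) = 95.465 dB


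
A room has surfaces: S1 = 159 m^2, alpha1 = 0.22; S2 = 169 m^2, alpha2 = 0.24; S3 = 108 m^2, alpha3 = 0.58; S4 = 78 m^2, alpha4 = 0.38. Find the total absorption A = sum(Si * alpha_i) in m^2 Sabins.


159 * 0.22 = 34.98
169 * 0.24 = 40.56
108 * 0.58 = 62.64
78 * 0.38 = 29.64
A_total = 34.98 + 40.56 + 62.64 + 29.64 = 167.82 m^2


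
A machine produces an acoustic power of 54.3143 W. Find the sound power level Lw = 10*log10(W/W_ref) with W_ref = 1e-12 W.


W / W_ref = 54.3143 / 1e-12 = 5.43143e+13
Lw = 10 * log10(5.43143e+13) = 137.35 dB


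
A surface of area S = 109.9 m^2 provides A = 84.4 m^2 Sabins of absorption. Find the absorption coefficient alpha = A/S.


Absorption coefficient = absorbed power / incident power
alpha = A / S = 84.4 / 109.9 = 0.76797


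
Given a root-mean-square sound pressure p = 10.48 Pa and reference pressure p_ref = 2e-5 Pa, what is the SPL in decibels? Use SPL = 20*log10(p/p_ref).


p / p_ref = 10.48 / 2e-5 = 524000
SPL = 20 * log10(524000) = 114.39 dB


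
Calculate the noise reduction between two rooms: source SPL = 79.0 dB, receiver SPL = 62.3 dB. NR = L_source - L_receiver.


NR = L_source - L_receiver (difference between source and receiving room levels)
NR = 79.0 - 62.3 = 16.7 dB


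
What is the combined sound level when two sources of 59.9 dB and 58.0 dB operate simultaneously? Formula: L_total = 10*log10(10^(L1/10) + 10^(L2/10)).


10^(59.9/10) = 977237
10^(58.0/10) = 630957
Sum = 977237 + 630957 = 1.60819e+06
L_total = 10*log10(1.60819e+06) = 62.063 dB


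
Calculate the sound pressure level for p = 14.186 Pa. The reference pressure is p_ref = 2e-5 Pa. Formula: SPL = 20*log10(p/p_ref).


p / p_ref = 14.186 / 2e-5 = 709300
SPL = 20 * log10(709300) = 117.02 dB


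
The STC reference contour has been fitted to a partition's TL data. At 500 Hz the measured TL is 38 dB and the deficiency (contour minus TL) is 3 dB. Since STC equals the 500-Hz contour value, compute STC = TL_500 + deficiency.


By ASTM E413, STC = value of the fitted reference contour at 500 Hz.
Contour value at 500 Hz = TL_500 + deficiency = 38 + 3 = 41
STC = 41


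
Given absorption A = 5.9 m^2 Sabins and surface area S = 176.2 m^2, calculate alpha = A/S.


Absorption coefficient = absorbed power / incident power
alpha = A / S = 5.9 / 176.2 = 0.033485


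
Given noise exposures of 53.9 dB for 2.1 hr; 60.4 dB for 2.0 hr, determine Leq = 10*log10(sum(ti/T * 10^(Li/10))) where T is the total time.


T_total = 2.1 + 2.0 = 4.1 hr
(2.1/4.1) * 10^(53.9/10) = 125729
(2.0/4.1) * 10^(60.4/10) = 534867
Sum = 125729 + 534867 = 660596
Leq = 10*log10(660596) = 58.199 dB


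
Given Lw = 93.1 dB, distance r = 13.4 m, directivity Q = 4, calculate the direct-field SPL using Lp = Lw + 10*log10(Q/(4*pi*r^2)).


4*pi*r^2 = 4*pi*13.4^2 = 2256.42 m^2
Q / (4*pi*r^2) = 4 / 2256.42 = 0.00177272
Lp = 93.1 + 10*log10(0.00177272) = 65.586 dB


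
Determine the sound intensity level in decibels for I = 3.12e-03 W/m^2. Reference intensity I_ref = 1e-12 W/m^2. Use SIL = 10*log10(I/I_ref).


I / I_ref = 3.12e-03 / 1e-12 = 3.12e+09
SIL = 10 * log10(3.12e+09) = 94.942 dB


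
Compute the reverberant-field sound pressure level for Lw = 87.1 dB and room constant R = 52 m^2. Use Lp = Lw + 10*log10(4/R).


4/R = 4/52 = 0.0769231
Lp = 87.1 + 10*log10(0.0769231) = 75.961 dB


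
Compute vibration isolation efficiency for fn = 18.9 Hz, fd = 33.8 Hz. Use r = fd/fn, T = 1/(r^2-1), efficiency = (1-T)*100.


r = 33.8 / 18.9 = 1.78836
r^2 - 1 = 1.78836^2 - 1 = 2.19823
T = 1/2.19823 = 0.454911
Efficiency = (1 - 0.454911)*100 = 54.509 %


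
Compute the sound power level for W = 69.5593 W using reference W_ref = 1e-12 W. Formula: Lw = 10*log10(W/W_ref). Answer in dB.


W / W_ref = 69.5593 / 1e-12 = 6.95593e+13
Lw = 10 * log10(6.95593e+13) = 138.42 dB


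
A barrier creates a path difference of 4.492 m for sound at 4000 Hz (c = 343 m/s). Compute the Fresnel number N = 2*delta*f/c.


N = 2*delta*f/c = 2*delta/lambda, where lambda = c/f
lambda = 343 / 4000 = 0.08575 m
N = 2 * 4.492 / 0.08575 = 104.77


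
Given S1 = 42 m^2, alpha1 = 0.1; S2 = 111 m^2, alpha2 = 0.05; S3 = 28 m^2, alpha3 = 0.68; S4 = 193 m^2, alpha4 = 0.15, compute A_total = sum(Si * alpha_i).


42 * 0.1 = 4.2
111 * 0.05 = 5.55
28 * 0.68 = 19.04
193 * 0.15 = 28.95
A_total = 4.2 + 5.55 + 19.04 + 28.95 = 57.74 m^2


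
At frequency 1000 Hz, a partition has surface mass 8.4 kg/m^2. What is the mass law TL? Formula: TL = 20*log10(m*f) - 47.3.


m * f = 8.4 * 1000 = 8400
20*log10(8400) = 78.4856 dB
TL = 78.4856 - 47.3 = 31.186 dB


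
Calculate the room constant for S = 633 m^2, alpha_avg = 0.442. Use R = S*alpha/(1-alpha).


R = 633 * 0.442 / (1 - 0.442) = 501.41 m^2


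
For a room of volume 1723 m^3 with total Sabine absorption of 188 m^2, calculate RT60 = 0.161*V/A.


RT60 = 0.161 * 1723 / 188 = 1.4755 s


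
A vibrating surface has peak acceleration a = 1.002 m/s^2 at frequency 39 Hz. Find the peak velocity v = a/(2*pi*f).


omega = 2*pi*f = 2*pi*39 = 245.044 rad/s
v = a / omega = 1.002 / 245.044 = 0.0040891 m/s


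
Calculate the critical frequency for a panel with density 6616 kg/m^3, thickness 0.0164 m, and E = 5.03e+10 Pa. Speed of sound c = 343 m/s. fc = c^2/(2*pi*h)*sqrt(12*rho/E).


12*rho/E = 12*6616/5.03e+10 = 1.57837e-06
sqrt(12*rho/E) = sqrt(1.57837e-06) = 0.00125633
c^2/(2*pi*h) = 343^2/(2*pi*0.0164) = 1.14173e+06
fc = 1.14173e+06 * 0.00125633 = 1434.4 Hz


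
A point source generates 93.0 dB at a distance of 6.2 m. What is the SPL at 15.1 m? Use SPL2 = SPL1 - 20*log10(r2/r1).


r2/r1 = 15.1/6.2 = 2.43548
Correction = 20*log10(2.43548) = 7.73169 dB
SPL2 = 93.0 - 7.73169 = 85.268 dB


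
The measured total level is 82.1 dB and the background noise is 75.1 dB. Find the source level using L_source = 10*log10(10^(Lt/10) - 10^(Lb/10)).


10^(82.1/10) = 1.62181e+08
10^(75.1/10) = 3.23594e+07
Difference = 1.62181e+08 - 3.23594e+07 = 1.29822e+08
L_source = 10*log10(1.29822e+08) = 81.133 dB


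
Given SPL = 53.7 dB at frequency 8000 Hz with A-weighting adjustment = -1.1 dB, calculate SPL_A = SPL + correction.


A-weighting table: 8000 Hz -> -1.1 dB correction
SPL_A = SPL + correction = 53.7 + (-1.1) = 52.6 dBA


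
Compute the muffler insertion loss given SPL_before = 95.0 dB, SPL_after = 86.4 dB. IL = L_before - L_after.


Insertion loss = SPL without muffler - SPL with muffler
IL = 95.0 - 86.4 = 8.6 dB


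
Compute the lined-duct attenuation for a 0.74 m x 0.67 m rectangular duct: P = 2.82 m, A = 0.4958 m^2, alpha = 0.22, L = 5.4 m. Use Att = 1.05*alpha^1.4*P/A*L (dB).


alpha^1.4 = 0.22^1.4 = 0.120058
Attenuation rate = 1.05 * alpha^1.4 * P / A
= 1.05 * 0.120058 * 2.82 / 0.4958 = 0.717006 dB/m
Total Att = 0.717006 * 5.4 = 3.8718 dB


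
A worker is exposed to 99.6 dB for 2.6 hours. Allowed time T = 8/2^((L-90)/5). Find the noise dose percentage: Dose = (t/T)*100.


T_allowed = 8 / 2^((99.6 - 90)/5) = 2.11404 hr
Dose = 2.6 / 2.11404 * 100 = 122.99 %


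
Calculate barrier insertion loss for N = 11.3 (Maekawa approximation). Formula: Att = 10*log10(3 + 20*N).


3 + 20*N = 3 + 20*11.3 = 229
Att = 10*log10(229) = 23.598 dB


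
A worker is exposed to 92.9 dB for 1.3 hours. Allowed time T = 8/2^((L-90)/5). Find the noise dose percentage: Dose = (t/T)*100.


T_allowed = 8 / 2^((92.9 - 90)/5) = 5.35171 hr
Dose = 1.3 / 5.35171 * 100 = 24.291 %


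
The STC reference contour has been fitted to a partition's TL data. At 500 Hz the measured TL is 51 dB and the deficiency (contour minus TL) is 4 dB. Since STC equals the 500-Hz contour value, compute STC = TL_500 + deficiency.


By ASTM E413, STC = value of the fitted reference contour at 500 Hz.
Contour value at 500 Hz = TL_500 + deficiency = 51 + 4 = 55
STC = 55


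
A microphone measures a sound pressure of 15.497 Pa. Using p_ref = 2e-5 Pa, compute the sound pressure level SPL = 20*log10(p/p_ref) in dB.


p / p_ref = 15.497 / 2e-5 = 774850
SPL = 20 * log10(774850) = 117.78 dB


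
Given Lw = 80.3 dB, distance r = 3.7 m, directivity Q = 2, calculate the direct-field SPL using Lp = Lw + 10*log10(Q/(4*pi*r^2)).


4*pi*r^2 = 4*pi*3.7^2 = 172.034 m^2
Q / (4*pi*r^2) = 2 / 172.034 = 0.0116256
Lp = 80.3 + 10*log10(0.0116256) = 60.954 dB


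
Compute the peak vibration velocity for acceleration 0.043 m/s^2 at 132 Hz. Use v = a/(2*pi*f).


omega = 2*pi*f = 2*pi*132 = 829.38 rad/s
v = a / omega = 0.043 / 829.38 = 5.1846e-05 m/s


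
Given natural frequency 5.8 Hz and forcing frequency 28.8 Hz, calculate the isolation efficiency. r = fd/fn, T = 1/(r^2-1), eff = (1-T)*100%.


r = 28.8 / 5.8 = 4.96552
r^2 - 1 = 4.96552^2 - 1 = 23.6564
T = 1/23.6564 = 0.0422719
Efficiency = (1 - 0.0422719)*100 = 95.773 %


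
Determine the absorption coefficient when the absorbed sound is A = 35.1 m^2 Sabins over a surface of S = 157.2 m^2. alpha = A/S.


Absorption coefficient = absorbed power / incident power
alpha = A / S = 35.1 / 157.2 = 0.22328


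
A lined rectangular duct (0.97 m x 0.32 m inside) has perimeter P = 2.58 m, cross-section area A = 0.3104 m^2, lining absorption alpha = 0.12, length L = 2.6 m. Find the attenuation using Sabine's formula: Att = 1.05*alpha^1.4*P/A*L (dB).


alpha^1.4 = 0.12^1.4 = 0.0513871
Attenuation rate = 1.05 * alpha^1.4 * P / A
= 1.05 * 0.0513871 * 2.58 / 0.3104 = 0.448478 dB/m
Total Att = 0.448478 * 2.6 = 1.166 dB


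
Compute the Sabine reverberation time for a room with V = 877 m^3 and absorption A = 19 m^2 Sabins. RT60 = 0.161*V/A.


RT60 = 0.161 * 877 / 19 = 7.4314 s


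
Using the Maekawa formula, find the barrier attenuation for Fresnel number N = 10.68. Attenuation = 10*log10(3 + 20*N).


3 + 20*N = 3 + 20*10.68 = 216.6
Att = 10*log10(216.6) = 23.357 dB


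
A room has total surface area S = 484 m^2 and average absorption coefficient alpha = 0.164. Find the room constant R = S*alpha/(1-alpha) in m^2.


R = 484 * 0.164 / (1 - 0.164) = 94.947 m^2


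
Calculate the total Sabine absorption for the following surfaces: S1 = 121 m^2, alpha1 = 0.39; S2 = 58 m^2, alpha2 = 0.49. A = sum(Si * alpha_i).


121 * 0.39 = 47.19
58 * 0.49 = 28.42
A_total = 47.19 + 28.42 = 75.61 m^2


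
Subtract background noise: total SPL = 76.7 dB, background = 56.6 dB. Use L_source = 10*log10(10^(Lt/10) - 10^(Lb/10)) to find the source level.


10^(76.7/10) = 4.67735e+07
10^(56.6/10) = 457088
Difference = 4.67735e+07 - 457088 = 4.63164e+07
L_source = 10*log10(4.63164e+07) = 76.657 dB


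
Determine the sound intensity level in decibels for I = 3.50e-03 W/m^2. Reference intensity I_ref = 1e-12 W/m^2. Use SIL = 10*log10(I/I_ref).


I / I_ref = 3.50e-03 / 1e-12 = 3.5e+09
SIL = 10 * log10(3.5e+09) = 95.441 dB


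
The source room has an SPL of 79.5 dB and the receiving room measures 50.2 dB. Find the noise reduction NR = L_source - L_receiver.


NR = L_source - L_receiver (difference between source and receiving room levels)
NR = 79.5 - 50.2 = 29.3 dB


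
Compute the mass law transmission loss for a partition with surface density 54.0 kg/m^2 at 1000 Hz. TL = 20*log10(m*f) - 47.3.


m * f = 54.0 * 1000 = 54000
20*log10(54000) = 94.6479 dB
TL = 94.6479 - 47.3 = 47.348 dB


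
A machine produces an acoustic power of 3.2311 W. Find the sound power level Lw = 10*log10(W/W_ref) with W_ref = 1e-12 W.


W / W_ref = 3.2311 / 1e-12 = 3.2311e+12
Lw = 10 * log10(3.2311e+12) = 125.09 dB


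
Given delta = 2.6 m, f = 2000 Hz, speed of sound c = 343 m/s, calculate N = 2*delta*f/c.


N = 2*delta*f/c = 2*delta/lambda, where lambda = c/f
lambda = 343 / 2000 = 0.1715 m
N = 2 * 2.6 / 0.1715 = 30.321


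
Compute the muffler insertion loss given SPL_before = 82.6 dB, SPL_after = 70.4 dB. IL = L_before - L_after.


Insertion loss = SPL without muffler - SPL with muffler
IL = 82.6 - 70.4 = 12.2 dB


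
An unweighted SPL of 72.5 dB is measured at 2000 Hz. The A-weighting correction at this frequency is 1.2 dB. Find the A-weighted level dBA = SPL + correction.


A-weighting table: 2000 Hz -> 1.2 dB correction
SPL_A = SPL + correction = 72.5 + (1.2) = 73.7 dBA
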